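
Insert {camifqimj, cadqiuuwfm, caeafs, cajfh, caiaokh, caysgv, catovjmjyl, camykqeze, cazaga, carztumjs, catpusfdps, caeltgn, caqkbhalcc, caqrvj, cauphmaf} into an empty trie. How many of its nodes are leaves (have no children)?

Leaves are exactly the stored words that no other stored word extends.
Those words: "cadqiuuwfm", "caeafs", "caeltgn", "caiaokh", "cajfh", "camifqimj", "camykqeze", "caqkbhalcc", "caqrvj", "carztumjs", "catovjmjyl", "catpusfdps", "cauphmaf", "caysgv", "cazaga"
Leaf count: 15

15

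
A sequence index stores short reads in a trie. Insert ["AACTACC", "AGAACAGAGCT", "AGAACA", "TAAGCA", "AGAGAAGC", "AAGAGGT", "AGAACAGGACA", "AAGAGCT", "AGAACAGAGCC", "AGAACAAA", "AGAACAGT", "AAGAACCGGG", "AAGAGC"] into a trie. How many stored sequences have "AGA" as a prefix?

7

Walk to "AGA"; the words in its subtree are exactly those with that prefix.
Matches: "AGAACA", "AGAACAAA", "AGAACAGAGCC", "AGAACAGAGCT", "AGAACAGGACA", "AGAACAGT", "AGAGAAGC"
Count: 7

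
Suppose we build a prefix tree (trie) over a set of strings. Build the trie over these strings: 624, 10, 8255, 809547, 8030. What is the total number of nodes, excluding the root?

16

Insert word by word; a character creates a node only if that edge doesn't already exist:
  "624" → 3 new (6, 2, 4)
  "10" → 2 new (1, 0)
  "8255" → 4 new (8, 2, 5, 5)
  "809547" → prefix "8" already present; 5 new (0, 9, 5, 4, 7)
  "8030" → prefix "80" already present; 2 new (3, 0)
Total nodes = 3 + 2 + 4 + 5 + 2 = 16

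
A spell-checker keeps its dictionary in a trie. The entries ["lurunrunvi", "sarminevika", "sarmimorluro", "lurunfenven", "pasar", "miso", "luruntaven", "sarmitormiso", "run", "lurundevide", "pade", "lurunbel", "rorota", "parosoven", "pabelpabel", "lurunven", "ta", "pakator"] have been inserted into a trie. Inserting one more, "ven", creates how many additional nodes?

Nothing in the trie begins with "v"; the whole of "ven" is new.
3 − 0 = 3 new nodes.

3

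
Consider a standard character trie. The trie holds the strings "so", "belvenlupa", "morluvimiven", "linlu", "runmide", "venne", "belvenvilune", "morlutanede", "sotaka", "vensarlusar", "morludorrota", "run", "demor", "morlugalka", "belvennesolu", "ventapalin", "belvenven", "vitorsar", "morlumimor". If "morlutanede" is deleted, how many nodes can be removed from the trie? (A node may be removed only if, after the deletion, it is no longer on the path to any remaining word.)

6

After clearing the end-marker at "morlutanede", prune upward until reaching a node still needed by another word.
The suffix "tanede" (6 nodes) is used only by "morlutanede"; the node for "morlu" still has the child "v", so pruning stops there.
Nodes removed: 6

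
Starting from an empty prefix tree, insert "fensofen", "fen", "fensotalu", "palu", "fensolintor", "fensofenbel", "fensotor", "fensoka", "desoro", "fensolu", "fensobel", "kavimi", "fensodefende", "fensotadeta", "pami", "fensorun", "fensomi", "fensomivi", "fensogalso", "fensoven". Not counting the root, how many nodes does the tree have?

73

For each word, the new-node count is its length minus the longest prefix already in the trie:
  "fensofen" → 8 new (f, e, n, s, o, f, e, n)
  "fen" → prefix "fen" already present; 0 new (none)
  "fensotalu" → prefix "fenso" already present; 4 new (t, a, l, u)
  "palu" → 4 new (p, a, l, u)
  "fensolintor" → prefix "fenso" already present; 6 new (l, i, n, t, o, r)
  "fensofenbel" → prefix "fensofen" already present; 3 new (b, e, l)
  "fensotor" → prefix "fensot" already present; 2 new (o, r)
  "fensoka" → prefix "fenso" already present; 2 new (k, a)
  "desoro" → 6 new (d, e, s, o, r, o)
  "fensolu" → prefix "fensol" already present; 1 new (u)
  "fensobel" → prefix "fenso" already present; 3 new (b, e, l)
  "kavimi" → 6 new (k, a, v, i, m, i)
  "fensodefende" → prefix "fenso" already present; 7 new (d, e, f, e, n, d, e)
  "fensotadeta" → prefix "fensota" already present; 4 new (d, e, t, a)
  "pami" → prefix "pa" already present; 2 new (m, i)
  "fensorun" → prefix "fenso" already present; 3 new (r, u, n)
  "fensomi" → prefix "fenso" already present; 2 new (m, i)
  "fensomivi" → prefix "fensomi" already present; 2 new (v, i)
  "fensogalso" → prefix "fenso" already present; 5 new (g, a, l, s, o)
  "fensoven" → prefix "fenso" already present; 3 new (v, e, n)
Total nodes = 8 + 0 + 4 + 4 + 6 + 3 + 2 + 2 + 6 + 1 + 3 + 6 + 7 + 4 + 2 + 3 + 2 + 2 + 5 + 3 = 73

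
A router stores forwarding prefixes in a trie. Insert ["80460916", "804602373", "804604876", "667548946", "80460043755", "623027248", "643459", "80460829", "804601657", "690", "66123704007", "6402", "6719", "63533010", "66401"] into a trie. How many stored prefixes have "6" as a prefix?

9

Walk to "6"; the words in its subtree are exactly those with that prefix.
Matches: "623027248", "63533010", "6402", "643459", "66123704007", "66401", "667548946", "6719", "690"
Count: 9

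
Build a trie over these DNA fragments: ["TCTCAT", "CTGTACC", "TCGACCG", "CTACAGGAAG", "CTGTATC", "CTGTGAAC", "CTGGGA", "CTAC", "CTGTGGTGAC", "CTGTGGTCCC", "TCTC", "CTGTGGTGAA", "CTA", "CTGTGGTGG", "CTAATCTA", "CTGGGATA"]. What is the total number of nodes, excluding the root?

52

Insert word by word; a character creates a node only if that edge doesn't already exist:
  "TCTCAT" → 6 new (T, C, T, C, A, T)
  "CTGTACC" → 7 new (C, T, G, T, A, C, C)
  "TCGACCG" → prefix "TC" already present; 5 new (G, A, C, C, G)
  "CTACAGGAAG" → prefix "CT" already present; 8 new (A, C, A, G, G, A, A, G)
  "CTGTATC" → prefix "CTGTA" already present; 2 new (T, C)
  "CTGTGAAC" → prefix "CTGT" already present; 4 new (G, A, A, C)
  "CTGGGA" → prefix "CTG" already present; 3 new (G, G, A)
  "CTAC" → prefix "CTAC" already present; 0 new (none)
  "CTGTGGTGAC" → prefix "CTGTG" already present; 5 new (G, T, G, A, C)
  "CTGTGGTCCC" → prefix "CTGTGGT" already present; 3 new (C, C, C)
  "TCTC" → prefix "TCTC" already present; 0 new (none)
  "CTGTGGTGAA" → prefix "CTGTGGTGA" already present; 1 new (A)
  "CTA" → prefix "CTA" already present; 0 new (none)
  "CTGTGGTGG" → prefix "CTGTGGTG" already present; 1 new (G)
  "CTAATCTA" → prefix "CTA" already present; 5 new (A, T, C, T, A)
  "CTGGGATA" → prefix "CTGGGA" already present; 2 new (T, A)
Total nodes = 6 + 7 + 5 + 8 + 2 + 4 + 3 + 0 + 5 + 3 + 0 + 1 + 0 + 1 + 5 + 2 = 52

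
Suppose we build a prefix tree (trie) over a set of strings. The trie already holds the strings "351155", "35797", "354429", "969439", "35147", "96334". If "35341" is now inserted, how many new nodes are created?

"35" is already a path in the trie; the remaining "341" must be added.
So 5 − 2 = 3 new nodes.

3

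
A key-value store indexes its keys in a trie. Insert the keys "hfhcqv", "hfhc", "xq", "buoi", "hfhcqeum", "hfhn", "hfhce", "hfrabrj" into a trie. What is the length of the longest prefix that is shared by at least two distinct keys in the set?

Look for the deepest trie node that still has at least two words in its subtree.
e.g. "hfhcqeum" and "hfhcqv" share the prefix "hfhcq" of length 5; no pair shares a longer one.
Longest shared-prefix length: 5

5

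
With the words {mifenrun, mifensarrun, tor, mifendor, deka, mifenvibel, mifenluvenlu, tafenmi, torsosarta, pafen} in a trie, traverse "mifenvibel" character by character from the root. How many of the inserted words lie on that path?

1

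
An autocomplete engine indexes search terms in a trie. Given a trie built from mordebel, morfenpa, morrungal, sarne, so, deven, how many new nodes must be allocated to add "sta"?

2

The longest prefix of "sta" already in the trie is "s" (length 1).
Each of the 2 remaining characters creates one node.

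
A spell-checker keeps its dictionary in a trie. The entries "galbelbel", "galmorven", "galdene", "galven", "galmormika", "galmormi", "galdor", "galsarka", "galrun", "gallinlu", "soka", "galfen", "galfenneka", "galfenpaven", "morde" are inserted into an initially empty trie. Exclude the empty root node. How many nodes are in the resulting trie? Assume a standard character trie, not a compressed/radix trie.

62

Trace insertions, counting only characters that open a new branch:
  "galbelbel" → 9 new (g, a, l, b, e, l, b, e, l)
  "galmorven" → prefix "gal" already present; 6 new (m, o, r, v, e, n)
  "galdene" → prefix "gal" already present; 4 new (d, e, n, e)
  "galven" → prefix "gal" already present; 3 new (v, e, n)
  "galmormika" → prefix "galmor" already present; 4 new (m, i, k, a)
  "galmormi" → prefix "galmormi" already present; 0 new (none)
  "galdor" → prefix "gald" already present; 2 new (o, r)
  "galsarka" → prefix "gal" already present; 5 new (s, a, r, k, a)
  "galrun" → prefix "gal" already present; 3 new (r, u, n)
  "gallinlu" → prefix "gal" already present; 5 new (l, i, n, l, u)
  "soka" → 4 new (s, o, k, a)
  "galfen" → prefix "gal" already present; 3 new (f, e, n)
  "galfenneka" → prefix "galfen" already present; 4 new (n, e, k, a)
  "galfenpaven" → prefix "galfen" already present; 5 new (p, a, v, e, n)
  "morde" → 5 new (m, o, r, d, e)
Total nodes = 9 + 6 + 4 + 3 + 4 + 0 + 2 + 5 + 3 + 5 + 4 + 3 + 4 + 5 + 5 = 62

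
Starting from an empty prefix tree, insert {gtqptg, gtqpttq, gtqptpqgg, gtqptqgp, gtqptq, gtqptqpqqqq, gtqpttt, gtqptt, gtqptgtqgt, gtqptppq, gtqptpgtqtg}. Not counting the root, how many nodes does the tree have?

Trace insertions, counting only characters that open a new branch:
  "gtqptg" → 6 new (g, t, q, p, t, g)
  "gtqpttq" → prefix "gtqpt" already present; 2 new (t, q)
  "gtqptpqgg" → prefix "gtqpt" already present; 4 new (p, q, g, g)
  "gtqptqgp" → prefix "gtqpt" already present; 3 new (q, g, p)
  "gtqptq" → prefix "gtqptq" already present; 0 new (none)
  "gtqptqpqqqq" → prefix "gtqptq" already present; 5 new (p, q, q, q, q)
  "gtqpttt" → prefix "gtqptt" already present; 1 new (t)
  "gtqptt" → prefix "gtqptt" already present; 0 new (none)
  "gtqptgtqgt" → prefix "gtqptg" already present; 4 new (t, q, g, t)
  "gtqptppq" → prefix "gtqptp" already present; 2 new (p, q)
  "gtqptpgtqtg" → prefix "gtqptp" already present; 5 new (g, t, q, t, g)
Total nodes = 6 + 2 + 4 + 3 + 0 + 5 + 1 + 0 + 4 + 2 + 5 = 32

32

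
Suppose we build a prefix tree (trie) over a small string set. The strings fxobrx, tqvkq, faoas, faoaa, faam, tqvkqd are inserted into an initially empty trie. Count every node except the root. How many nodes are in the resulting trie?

19

For each word, the new-node count is its length minus the longest prefix already in the trie:
  "fxobrx" → 6 new (f, x, o, b, r, x)
  "tqvkq" → 5 new (t, q, v, k, q)
  "faoas" → prefix "f" already present; 4 new (a, o, a, s)
  "faoaa" → prefix "faoa" already present; 1 new (a)
  "faam" → prefix "fa" already present; 2 new (a, m)
  "tqvkqd" → prefix "tqvkq" already present; 1 new (d)
Total nodes = 6 + 5 + 4 + 1 + 2 + 1 = 19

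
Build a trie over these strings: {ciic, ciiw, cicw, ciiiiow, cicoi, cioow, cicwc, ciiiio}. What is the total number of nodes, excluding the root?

Count nodes per top-level branch (shared prefixes stored once):
  'c'-branch (cicoi, cicw, cicwc, ciic, ciiiio, ciiiiow, ciiw, cioow): 17 nodes
Sum: 17

17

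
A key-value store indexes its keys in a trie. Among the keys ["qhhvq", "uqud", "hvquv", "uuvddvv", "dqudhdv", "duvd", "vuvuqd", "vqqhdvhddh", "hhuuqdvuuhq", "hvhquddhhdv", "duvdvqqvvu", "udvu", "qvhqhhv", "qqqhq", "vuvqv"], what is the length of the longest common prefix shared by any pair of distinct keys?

4

Equivalently: take the maximum, over all pairs, of their longest common prefix length.
e.g. "duvd" and "duvdvqqvvu" share the prefix "duvd" of length 4; no pair shares a longer one.
Longest shared-prefix length: 4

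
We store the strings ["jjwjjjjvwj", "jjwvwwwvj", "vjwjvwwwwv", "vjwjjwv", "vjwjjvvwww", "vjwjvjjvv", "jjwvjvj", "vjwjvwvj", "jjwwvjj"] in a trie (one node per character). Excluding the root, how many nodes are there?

47

Count nodes per top-level branch (shared prefixes stored once):
  'j'-branch (jjwjjjjvwj, jjwvjvj, jjwvwwwvj, jjwwvjj): 23 nodes
  'v'-branch (vjwjjvvwww, vjwjjwv, vjwjvjjvv, vjwjvwvj, vjwjvwwwwv): 24 nodes
Sum: 47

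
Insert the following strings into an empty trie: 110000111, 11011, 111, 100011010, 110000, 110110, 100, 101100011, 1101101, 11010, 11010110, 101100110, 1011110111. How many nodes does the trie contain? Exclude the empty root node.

Count nodes per top-level branch (shared prefixes stored once):
  '1'-branch (100, 100011010, 101100011, 101100110, 1011110111, 110000, 110000111, 11010, 11010110, 11011, 110110, 1101101, 111): 42 nodes
Sum: 42

42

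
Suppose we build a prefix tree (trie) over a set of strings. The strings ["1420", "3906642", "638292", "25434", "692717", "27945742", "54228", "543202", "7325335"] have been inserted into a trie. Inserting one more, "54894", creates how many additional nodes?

"54" is already a path in the trie; the remaining "894" must be added.
Each of the 3 remaining characters creates one node.

3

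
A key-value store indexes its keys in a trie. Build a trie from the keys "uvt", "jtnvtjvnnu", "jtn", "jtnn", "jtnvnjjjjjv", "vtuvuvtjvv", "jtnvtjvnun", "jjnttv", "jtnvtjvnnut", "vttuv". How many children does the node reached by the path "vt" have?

Follow the path "vt" to its node, then look at its outgoing edges.
Characters that immediately follow "vt" among the stored strings: {t, u}.
That node has 2 child edges.

2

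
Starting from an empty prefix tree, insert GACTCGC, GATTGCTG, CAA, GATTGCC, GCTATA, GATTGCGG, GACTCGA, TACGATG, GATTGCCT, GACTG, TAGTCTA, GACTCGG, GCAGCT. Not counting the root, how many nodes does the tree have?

For each word, the new-node count is its length minus the longest prefix already in the trie:
  "GACTCGC" → 7 new (G, A, C, T, C, G, C)
  "GATTGCTG" → prefix "GA" already present; 6 new (T, T, G, C, T, G)
  "CAA" → 3 new (C, A, A)
  "GATTGCC" → prefix "GATTGC" already present; 1 new (C)
  "GCTATA" → prefix "G" already present; 5 new (C, T, A, T, A)
  "GATTGCGG" → prefix "GATTGC" already present; 2 new (G, G)
  "GACTCGA" → prefix "GACTCG" already present; 1 new (A)
  "TACGATG" → 7 new (T, A, C, G, A, T, G)
  "GATTGCCT" → prefix "GATTGCC" already present; 1 new (T)
  "GACTG" → prefix "GACT" already present; 1 new (G)
  "TAGTCTA" → prefix "TA" already present; 5 new (G, T, C, T, A)
  "GACTCGG" → prefix "GACTCG" already present; 1 new (G)
  "GCAGCT" → prefix "GC" already present; 4 new (A, G, C, T)
Total nodes = 7 + 6 + 3 + 1 + 5 + 2 + 1 + 7 + 1 + 1 + 5 + 1 + 4 = 44

44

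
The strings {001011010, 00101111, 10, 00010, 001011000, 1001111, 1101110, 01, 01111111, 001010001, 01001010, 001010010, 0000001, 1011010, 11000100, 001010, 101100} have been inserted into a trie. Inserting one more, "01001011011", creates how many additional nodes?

4

Walking "01001011011" from the root, the first 7 characters ("0100101") follow existing edges; "1" is the first miss.
Each of the 4 remaining characters creates one node.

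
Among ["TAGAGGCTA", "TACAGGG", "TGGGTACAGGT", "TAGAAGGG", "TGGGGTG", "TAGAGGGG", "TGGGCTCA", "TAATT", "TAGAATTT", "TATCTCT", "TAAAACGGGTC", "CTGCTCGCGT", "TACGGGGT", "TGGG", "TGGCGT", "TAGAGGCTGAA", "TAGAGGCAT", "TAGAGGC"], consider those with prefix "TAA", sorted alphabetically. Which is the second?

TAATT

DFS of the "TAA" subtree visits, in order: "TAAAACGGGTC", "TAATT"
Position 2: TAATT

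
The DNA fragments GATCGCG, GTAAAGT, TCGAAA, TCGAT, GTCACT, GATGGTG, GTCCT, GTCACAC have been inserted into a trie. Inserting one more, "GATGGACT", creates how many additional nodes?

3

Walking "GATGGACT" from the root, the first 5 characters ("GATGG") follow existing edges; "A" is the first miss.
So 8 − 5 = 3 new nodes.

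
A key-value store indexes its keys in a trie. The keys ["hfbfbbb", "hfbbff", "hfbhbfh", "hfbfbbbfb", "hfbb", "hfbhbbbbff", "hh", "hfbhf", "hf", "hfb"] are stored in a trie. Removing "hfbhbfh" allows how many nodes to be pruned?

2

After clearing the end-marker at "hfbhbfh", prune upward until reaching a node still needed by another word.
The suffix "fh" (2 nodes) is used only by "hfbhbfh"; the node for "hfbhb" still has the child "b", so pruning stops there.
Nodes removed: 2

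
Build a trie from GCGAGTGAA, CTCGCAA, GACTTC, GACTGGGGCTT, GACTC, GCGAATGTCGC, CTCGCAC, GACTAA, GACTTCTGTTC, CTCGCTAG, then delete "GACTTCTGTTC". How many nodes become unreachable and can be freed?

Walk "GACTTCTGTTC" from the leaf back toward the root, removing each node that no remaining word uses.
The suffix "TGTTC" (5 nodes) is used only by "GACTTCTGTTC"; "GACTTC" is itself a stored word, so pruning stops there.
Nodes removed: 5

5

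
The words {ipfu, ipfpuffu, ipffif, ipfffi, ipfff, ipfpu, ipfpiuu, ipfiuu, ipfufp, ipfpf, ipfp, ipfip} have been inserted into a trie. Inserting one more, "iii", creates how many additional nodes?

The longest prefix of "iii" already in the trie is "i" (length 1).
New nodes needed: |"iii"| − 1 = 3 − 1 = 2.

2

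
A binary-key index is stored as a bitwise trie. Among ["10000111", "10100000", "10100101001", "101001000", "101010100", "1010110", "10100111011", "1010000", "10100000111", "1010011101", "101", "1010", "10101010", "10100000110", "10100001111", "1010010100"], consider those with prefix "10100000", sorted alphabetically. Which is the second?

10100000110

Words with prefix "10100000", in lexicographic order: "10100000", "10100000110", "10100000111"
The 2nd is 10100000110.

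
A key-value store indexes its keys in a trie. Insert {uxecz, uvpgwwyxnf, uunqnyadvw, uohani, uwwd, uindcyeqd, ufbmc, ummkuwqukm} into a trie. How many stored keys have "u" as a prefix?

8

Filter for entries beginning with "u":
Words under "u": ufbmc, uindcyeqd, ummkuwqukm, uohani, uunqnyadvw, uvpgwwyxnf, uwwd, uxecz
Count: 8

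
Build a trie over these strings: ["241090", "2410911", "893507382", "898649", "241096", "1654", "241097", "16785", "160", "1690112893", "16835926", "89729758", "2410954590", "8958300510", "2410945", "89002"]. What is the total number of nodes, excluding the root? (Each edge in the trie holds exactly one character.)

Insert word by word; a character creates a node only if that edge doesn't already exist:
  "241090" → 6 new (2, 4, 1, 0, 9, 0)
  "2410911" → prefix "24109" already present; 2 new (1, 1)
  "893507382" → 9 new (8, 9, 3, 5, 0, 7, 3, 8, 2)
  "898649" → prefix "89" already present; 4 new (8, 6, 4, 9)
  "241096" → prefix "24109" already present; 1 new (6)
  "1654" → 4 new (1, 6, 5, 4)
  "241097" → prefix "24109" already present; 1 new (7)
  "16785" → prefix "16" already present; 3 new (7, 8, 5)
  "160" → prefix "16" already present; 1 new (0)
  "1690112893" → prefix "16" already present; 8 new (9, 0, 1, 1, 2, 8, 9, 3)
  "16835926" → prefix "16" already present; 6 new (8, 3, 5, 9, 2, 6)
  "89729758" → prefix "89" already present; 6 new (7, 2, 9, 7, 5, 8)
  "2410954590" → prefix "24109" already present; 5 new (5, 4, 5, 9, 0)
  "8958300510" → prefix "89" already present; 8 new (5, 8, 3, 0, 0, 5, 1, 0)
  "2410945" → prefix "24109" already present; 2 new (4, 5)
  "89002" → prefix "89" already present; 3 new (0, 0, 2)
Total nodes = 6 + 2 + 9 + 4 + 1 + 4 + 1 + 3 + 1 + 8 + 6 + 6 + 5 + 8 + 2 + 3 = 69

69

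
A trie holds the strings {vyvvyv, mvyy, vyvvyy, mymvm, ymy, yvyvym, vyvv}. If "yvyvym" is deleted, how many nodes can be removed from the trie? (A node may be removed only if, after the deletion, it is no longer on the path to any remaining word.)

5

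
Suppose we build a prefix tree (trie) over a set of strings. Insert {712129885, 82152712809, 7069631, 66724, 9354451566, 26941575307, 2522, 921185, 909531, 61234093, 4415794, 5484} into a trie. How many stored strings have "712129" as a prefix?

1

Filter for entries beginning with "712129":
Words under "712129": 712129885
Count: 1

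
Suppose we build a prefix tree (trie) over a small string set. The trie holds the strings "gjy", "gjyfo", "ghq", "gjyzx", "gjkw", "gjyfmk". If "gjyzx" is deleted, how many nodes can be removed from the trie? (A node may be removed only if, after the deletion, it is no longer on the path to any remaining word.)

2

After clearing the end-marker at "gjyzx", prune upward until reaching a node still needed by another word.
The suffix "zx" (2 nodes) is used only by "gjyzx"; the node for "gjy" still has the child "f", so pruning stops there.
Nodes removed: 2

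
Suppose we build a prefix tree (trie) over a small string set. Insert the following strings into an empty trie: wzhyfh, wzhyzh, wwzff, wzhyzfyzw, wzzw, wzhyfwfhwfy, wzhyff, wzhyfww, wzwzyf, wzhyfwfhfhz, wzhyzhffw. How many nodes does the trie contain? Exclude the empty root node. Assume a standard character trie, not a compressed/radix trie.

36

Trie structure (* marks end of a word):
(root)
└─ w
   ├─ w
   │  └─ z
   │     └─ f
   │        └─ f *
   └─ z
      ├─ h
      │  └─ y
      │     ├─ f
      │     │  ├─ f *
      │     │  ├─ h *
      │     │  └─ w
      │     │     ├─ f
      │     │     │  └─ h
      │     │     │     ├─ f
      │     │     │     │  └─ h
      │     │     │     │     └─ z *
      │     │     │     └─ w
      │     │     │        └─ f
      │     │     │           └─ y *
      │     │     └─ w *
      │     └─ z
      │        ├─ f
      │        │  └─ y
      │        │     └─ z
      │        │        └─ w *
      │        └─ h *
      │           └─ f
      │              └─ f
      │                 └─ w *
      ├─ w
      │  └─ z
      │     └─ y
      │        └─ f *
      └─ z
         └─ w *
Counting every labelled node above: 36.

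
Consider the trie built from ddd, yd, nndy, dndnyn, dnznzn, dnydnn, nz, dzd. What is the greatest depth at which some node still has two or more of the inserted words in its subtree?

2

Look for the deepest trie node that still has at least two words in its subtree.
"dndnyn" and "dnydnn" agree on "dn" (2 characters) before diverging; nothing deeper is shared.
Longest shared-prefix length: 2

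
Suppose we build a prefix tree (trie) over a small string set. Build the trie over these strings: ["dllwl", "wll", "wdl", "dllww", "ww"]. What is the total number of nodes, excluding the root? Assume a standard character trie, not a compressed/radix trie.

12

Trie structure (* marks end of a word):
(root)
├─ d
│  └─ l
│     └─ l
│        └─ w
│           ├─ l *
│           └─ w *
└─ w
   ├─ d
   │  └─ l *
   ├─ l
   │  └─ l *
   └─ w *
Counting every labelled node above: 12.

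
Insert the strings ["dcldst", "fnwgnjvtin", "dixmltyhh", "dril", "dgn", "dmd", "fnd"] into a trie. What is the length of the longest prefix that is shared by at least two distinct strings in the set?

The deepest shared node is where two words last agree before diverging.
e.g. "fnd" and "fnwgnjvtin" share the prefix "fn" of length 2; no pair shares a longer one.
Longest shared-prefix length: 2

2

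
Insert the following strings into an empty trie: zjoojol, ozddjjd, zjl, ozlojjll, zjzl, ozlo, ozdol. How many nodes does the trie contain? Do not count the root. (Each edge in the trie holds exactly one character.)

For each word, the new-node count is its length minus the longest prefix already in the trie:
  "zjoojol" → 7 new (z, j, o, o, j, o, l)
  "ozddjjd" → 7 new (o, z, d, d, j, j, d)
  "zjl" → prefix "zj" already present; 1 new (l)
  "ozlojjll" → prefix "oz" already present; 6 new (l, o, j, j, l, l)
  "zjzl" → prefix "zj" already present; 2 new (z, l)
  "ozlo" → prefix "ozlo" already present; 0 new (none)
  "ozdol" → prefix "ozd" already present; 2 new (o, l)
Total nodes = 7 + 7 + 1 + 6 + 2 + 0 + 2 = 25

25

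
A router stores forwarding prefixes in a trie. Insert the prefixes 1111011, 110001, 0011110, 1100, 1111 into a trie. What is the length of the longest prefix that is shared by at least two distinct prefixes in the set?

The deepest shared node is where two words last agree before diverging.
e.g. "1100" and "110001" share the prefix "1100" of length 4; no pair shares a longer one.
Longest shared-prefix length: 4

4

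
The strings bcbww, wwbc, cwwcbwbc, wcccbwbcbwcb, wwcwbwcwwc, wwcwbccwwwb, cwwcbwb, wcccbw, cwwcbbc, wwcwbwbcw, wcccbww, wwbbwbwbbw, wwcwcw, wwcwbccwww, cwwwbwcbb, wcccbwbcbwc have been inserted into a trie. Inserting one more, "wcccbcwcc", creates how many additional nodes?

4

Walking "wcccbcwcc" from the root, the first 5 characters ("wcccb") follow existing edges; "c" is the first miss.
Each of the 4 remaining characters creates one node.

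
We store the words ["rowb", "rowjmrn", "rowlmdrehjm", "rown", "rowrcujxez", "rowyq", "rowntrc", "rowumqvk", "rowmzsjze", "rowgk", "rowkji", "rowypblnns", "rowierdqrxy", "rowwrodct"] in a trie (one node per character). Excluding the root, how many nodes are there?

65

Trace insertions, counting only characters that open a new branch:
  "rowb" → 4 new (r, o, w, b)
  "rowjmrn" → prefix "row" already present; 4 new (j, m, r, n)
  "rowlmdrehjm" → prefix "row" already present; 8 new (l, m, d, r, e, h, j, m)
  "rown" → prefix "row" already present; 1 new (n)
  "rowrcujxez" → prefix "row" already present; 7 new (r, c, u, j, x, e, z)
  "rowyq" → prefix "row" already present; 2 new (y, q)
  "rowntrc" → prefix "rown" already present; 3 new (t, r, c)
  "rowumqvk" → prefix "row" already present; 5 new (u, m, q, v, k)
  "rowmzsjze" → prefix "row" already present; 6 new (m, z, s, j, z, e)
  "rowgk" → prefix "row" already present; 2 new (g, k)
  "rowkji" → prefix "row" already present; 3 new (k, j, i)
  "rowypblnns" → prefix "rowy" already present; 6 new (p, b, l, n, n, s)
  "rowierdqrxy" → prefix "row" already present; 8 new (i, e, r, d, q, r, x, y)
  "rowwrodct" → prefix "row" already present; 6 new (w, r, o, d, c, t)
Total nodes = 4 + 4 + 8 + 1 + 7 + 2 + 3 + 5 + 6 + 2 + 3 + 6 + 8 + 6 = 65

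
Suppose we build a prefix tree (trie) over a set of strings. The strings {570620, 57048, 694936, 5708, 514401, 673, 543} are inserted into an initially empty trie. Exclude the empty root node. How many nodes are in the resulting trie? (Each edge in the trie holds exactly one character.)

Trace insertions, counting only characters that open a new branch:
  "570620" → 6 new (5, 7, 0, 6, 2, 0)
  "57048" → prefix "570" already present; 2 new (4, 8)
  "694936" → 6 new (6, 9, 4, 9, 3, 6)
  "5708" → prefix "570" already present; 1 new (8)
  "514401" → prefix "5" already present; 5 new (1, 4, 4, 0, 1)
  "673" → prefix "6" already present; 2 new (7, 3)
  "543" → prefix "5" already present; 2 new (4, 3)
Total nodes = 6 + 2 + 6 + 1 + 5 + 2 + 2 = 24

24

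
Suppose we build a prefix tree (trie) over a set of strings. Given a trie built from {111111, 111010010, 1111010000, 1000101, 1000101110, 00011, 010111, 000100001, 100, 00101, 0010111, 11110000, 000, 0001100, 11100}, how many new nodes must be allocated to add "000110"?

0

"000110" is already a full path in the trie; only an end-marker is added.
No new nodes are needed: 0.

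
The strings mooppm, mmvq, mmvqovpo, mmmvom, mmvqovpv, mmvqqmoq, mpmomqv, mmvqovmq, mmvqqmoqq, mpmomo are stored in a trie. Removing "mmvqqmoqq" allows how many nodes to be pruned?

After clearing the end-marker at "mmvqqmoqq", prune upward until reaching a node still needed by another word.
The suffix "q" (1 node) is used only by "mmvqqmoqq"; "mmvqqmoq" is itself a stored word, so pruning stops there.
Nodes removed: 1

1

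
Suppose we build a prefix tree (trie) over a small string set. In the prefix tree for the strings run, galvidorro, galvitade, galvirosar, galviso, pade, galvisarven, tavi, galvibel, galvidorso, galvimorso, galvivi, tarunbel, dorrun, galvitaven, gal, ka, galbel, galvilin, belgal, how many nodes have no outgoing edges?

Leaves are exactly the stored words that no other stored word extends.
Those words: "belgal", "dorrun", "galbel", "galvibel", "galvidorro", "galvidorso", "galvilin", "galvimorso", "galvirosar", "galvisarven", "galviso", "galvitade", "galvitaven", "galvivi", "ka", "pade", "run", "tarunbel", "tavi"
Leaf count: 19

19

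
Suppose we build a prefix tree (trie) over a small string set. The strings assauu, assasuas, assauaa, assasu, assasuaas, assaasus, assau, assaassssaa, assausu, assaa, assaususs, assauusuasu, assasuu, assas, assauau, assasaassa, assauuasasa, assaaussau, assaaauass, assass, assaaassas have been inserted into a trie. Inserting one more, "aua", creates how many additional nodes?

2

Walking "aua" from the root, the first 1 characters ("a") follow existing edges; "u" is the first miss.
Each of the 2 remaining characters creates one node.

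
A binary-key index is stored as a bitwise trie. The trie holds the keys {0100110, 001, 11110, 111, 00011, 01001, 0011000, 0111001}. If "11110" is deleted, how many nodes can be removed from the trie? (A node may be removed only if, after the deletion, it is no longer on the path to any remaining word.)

2

After clearing the end-marker at "11110", prune upward until reaching a node still needed by another word.
The suffix "10" (2 nodes) is used only by "11110"; "111" is itself a stored word, so pruning stops there.
Nodes removed: 2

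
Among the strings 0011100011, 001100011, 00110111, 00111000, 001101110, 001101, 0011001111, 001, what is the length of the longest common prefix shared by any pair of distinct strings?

8

The deepest shared node is where two words last agree before diverging.
e.g. "00110111" and "001101110" share the prefix "00110111" of length 8; no pair shares a longer one.
Longest shared-prefix length: 8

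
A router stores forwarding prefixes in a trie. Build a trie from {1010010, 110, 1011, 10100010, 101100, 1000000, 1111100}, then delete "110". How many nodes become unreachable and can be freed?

1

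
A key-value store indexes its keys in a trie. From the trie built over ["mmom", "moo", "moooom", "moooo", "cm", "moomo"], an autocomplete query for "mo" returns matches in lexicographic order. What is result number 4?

Words with prefix "mo", in lexicographic order: "moo", "moomo", "moooo", "moooom"
The 4th is moooom.

moooom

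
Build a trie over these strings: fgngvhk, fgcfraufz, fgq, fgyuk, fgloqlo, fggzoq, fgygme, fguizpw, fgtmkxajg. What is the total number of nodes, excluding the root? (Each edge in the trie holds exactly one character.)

42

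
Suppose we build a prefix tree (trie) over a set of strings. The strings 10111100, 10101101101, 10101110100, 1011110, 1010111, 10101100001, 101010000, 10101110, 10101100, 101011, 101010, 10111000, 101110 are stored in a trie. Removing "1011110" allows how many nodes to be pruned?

Walk "1011110" from the leaf back toward the root, removing each node that no remaining word uses.
Every node on "1011110" is still needed (e.g. by "10111100"), so nothing is freed.
Nodes removed: 0

0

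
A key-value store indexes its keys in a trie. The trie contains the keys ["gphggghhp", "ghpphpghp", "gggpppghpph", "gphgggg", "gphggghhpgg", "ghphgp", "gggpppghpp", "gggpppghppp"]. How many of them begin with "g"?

Filter for entries beginning with "g":
Matches: "gggpppghpp", "gggpppghpph", "gggpppghppp", "ghphgp", "ghpphpghp", "gphgggg", "gphggghhp", "gphggghhpgg"
Count: 8

8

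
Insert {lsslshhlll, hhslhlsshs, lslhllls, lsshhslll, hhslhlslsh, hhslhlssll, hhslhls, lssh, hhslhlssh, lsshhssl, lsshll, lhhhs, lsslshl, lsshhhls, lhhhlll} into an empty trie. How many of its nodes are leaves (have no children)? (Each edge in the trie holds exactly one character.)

A leaf is a node with no children — equivalently, the end of a word that is not a proper prefix of any other stored word.
Those words: "hhslhlslsh", "hhslhlsshs", "hhslhlssll", "lhhhlll", "lhhhs", "lslhllls", "lsshhhls", "lsshhslll", "lsshhssl", "lsshll", "lsslshhlll", "lsslshl"
Leaf count: 12

12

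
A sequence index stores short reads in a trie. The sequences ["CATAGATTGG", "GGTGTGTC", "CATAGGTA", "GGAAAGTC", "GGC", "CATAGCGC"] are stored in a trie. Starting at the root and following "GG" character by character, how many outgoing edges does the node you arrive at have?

3

Walk "GG" from the root, arriving at one node.
Characters that immediately follow "GG" among the stored strings: {A, C, T}.
That node has 3 child edges.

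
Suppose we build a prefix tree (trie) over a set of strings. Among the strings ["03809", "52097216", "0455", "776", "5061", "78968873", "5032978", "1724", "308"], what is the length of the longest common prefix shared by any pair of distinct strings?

Look for the deepest trie node that still has at least two words in its subtree.
e.g. "5032978" and "5061" share the prefix "50" of length 2; no pair shares a longer one.
Longest shared-prefix length: 2

2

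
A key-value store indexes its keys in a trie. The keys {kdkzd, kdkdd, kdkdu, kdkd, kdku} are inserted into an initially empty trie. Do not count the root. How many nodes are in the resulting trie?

9

Trie structure (* marks end of a word):
(root)
└─ k
   └─ d
      └─ k
         ├─ d *
         │  ├─ d *
         │  └─ u *
         ├─ u *
         └─ z
            └─ d *
Counting every labelled node above: 9.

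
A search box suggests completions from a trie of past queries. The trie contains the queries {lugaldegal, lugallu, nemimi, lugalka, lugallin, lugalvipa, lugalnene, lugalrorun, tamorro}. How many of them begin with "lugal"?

Traverse to the node for "lugal", then collect every word in that subtree.
Words under "lugal": lugaldegal, lugalka, lugallin, lugallu, lugalnene, lugalrorun, lugalvipa
Count: 7

7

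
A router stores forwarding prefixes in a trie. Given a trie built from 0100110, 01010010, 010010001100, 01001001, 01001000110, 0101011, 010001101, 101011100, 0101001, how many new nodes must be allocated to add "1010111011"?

Walking "1010111011" from the root, the first 8 characters ("10101110") follow existing edges; "1" is the first miss.
Each of the 2 remaining characters creates one node.

2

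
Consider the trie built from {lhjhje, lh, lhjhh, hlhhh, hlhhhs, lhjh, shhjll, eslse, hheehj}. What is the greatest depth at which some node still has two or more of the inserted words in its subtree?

5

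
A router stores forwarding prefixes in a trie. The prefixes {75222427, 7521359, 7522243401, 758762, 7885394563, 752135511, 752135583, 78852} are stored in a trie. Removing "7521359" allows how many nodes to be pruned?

After clearing the end-marker at "7521359", prune upward until reaching a node still needed by another word.
The suffix "9" (1 node) is used only by "7521359"; the node for "752135" still has the child "5", so pruning stops there.
Nodes removed: 1

1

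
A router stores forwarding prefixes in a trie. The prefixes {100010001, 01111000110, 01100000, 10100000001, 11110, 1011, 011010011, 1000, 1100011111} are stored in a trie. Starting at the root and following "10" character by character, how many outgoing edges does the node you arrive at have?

Walk "10" from the root, arriving at one node.
Characters that immediately follow "10" among the stored strings: {0, 1}.
That node has 2 child edges.

2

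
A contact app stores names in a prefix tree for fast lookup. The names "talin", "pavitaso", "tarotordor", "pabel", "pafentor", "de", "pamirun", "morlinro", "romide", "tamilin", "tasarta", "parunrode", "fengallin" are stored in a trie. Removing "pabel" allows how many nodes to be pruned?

After clearing the end-marker at "pabel", prune upward until reaching a node still needed by another word.
The suffix "bel" (3 nodes) is used only by "pabel"; the node for "pa" still has the child "v", so pruning stops there.
Nodes removed: 3

3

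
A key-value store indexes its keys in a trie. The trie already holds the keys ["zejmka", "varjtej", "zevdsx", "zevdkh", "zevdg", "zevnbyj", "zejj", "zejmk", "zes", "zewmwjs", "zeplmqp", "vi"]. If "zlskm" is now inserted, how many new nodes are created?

"z" is already a path in the trie; the remaining "lskm" must be added.
New nodes needed: |"zlskm"| − 1 = 5 − 1 = 4.

4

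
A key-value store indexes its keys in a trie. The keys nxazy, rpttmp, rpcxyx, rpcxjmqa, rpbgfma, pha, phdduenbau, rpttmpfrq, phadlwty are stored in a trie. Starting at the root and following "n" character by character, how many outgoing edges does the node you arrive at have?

1

Walk "n" from the root, arriving at one node.
Distinct next characters after "n": x.
That node has 1 child edge.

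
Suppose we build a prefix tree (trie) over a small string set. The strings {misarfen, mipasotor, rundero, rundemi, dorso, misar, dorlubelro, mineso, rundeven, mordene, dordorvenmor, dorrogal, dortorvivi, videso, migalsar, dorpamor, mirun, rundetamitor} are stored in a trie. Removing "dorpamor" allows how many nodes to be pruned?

A node on "dorpamor"'s path can go only if nothing else ends at it or branches off below it.
The suffix "pamor" (5 nodes) is used only by "dorpamor"; the node for "dor" still has the child "s", so pruning stops there.
Nodes removed: 5

5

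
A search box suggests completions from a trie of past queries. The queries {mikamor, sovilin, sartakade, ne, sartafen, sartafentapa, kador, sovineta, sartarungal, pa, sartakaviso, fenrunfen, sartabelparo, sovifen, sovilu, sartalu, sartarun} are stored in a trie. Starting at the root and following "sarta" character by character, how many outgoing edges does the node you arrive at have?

The children of the "sarta" node are the distinct next characters among strings starting with "sarta".
Distinct next characters after "sarta": b, f, k, l, r.
That node has 5 child edges.

5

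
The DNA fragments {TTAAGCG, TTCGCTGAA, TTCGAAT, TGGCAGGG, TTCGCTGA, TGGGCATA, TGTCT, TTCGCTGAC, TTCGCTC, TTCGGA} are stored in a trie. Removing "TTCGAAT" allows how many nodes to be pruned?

Walk "TTCGAAT" from the leaf back toward the root, removing each node that no remaining word uses.
The suffix "AAT" (3 nodes) is used only by "TTCGAAT"; the node for "TTCG" still has the child "C", so pruning stops there.
Nodes removed: 3

3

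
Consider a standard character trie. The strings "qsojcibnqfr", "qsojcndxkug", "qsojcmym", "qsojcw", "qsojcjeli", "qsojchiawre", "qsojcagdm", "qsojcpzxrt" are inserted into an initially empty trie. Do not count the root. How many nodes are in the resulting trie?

40

Trie structure (* marks end of a word):
(root)
└─ q
   └─ s
      └─ o
         └─ j
            └─ c
               ├─ a
               │  └─ g
               │     └─ d
               │        └─ m *
               ├─ h
               │  └─ i
               │     └─ a
               │        └─ w
               │           └─ r
               │              └─ e *
               ├─ i
               │  └─ b
               │     └─ n
               │        └─ q
               │           └─ f
               │              └─ r *
               ├─ j
               │  └─ e
               │     └─ l
               │        └─ i *
               ├─ m
               │  └─ y
               │     └─ m *
               ├─ n
               │  └─ d
               │     └─ x
               │        └─ k
               │           └─ u
               │              └─ g *
               ├─ p
               │  └─ z
               │     └─ x
               │        └─ r
               │           └─ t *
               └─ w *
Counting every labelled node above: 40.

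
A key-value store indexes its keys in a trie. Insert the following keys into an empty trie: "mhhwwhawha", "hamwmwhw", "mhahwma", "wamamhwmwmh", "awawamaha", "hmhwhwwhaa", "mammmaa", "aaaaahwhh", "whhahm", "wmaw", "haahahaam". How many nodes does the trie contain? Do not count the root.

Trace insertions, counting only characters that open a new branch:
  "mhhwwhawha" → 10 new (m, h, h, w, w, h, a, w, h, a)
  "hamwmwhw" → 8 new (h, a, m, w, m, w, h, w)
  "mhahwma" → prefix "mh" already present; 5 new (a, h, w, m, a)
  "wamamhwmwmh" → 11 new (w, a, m, a, m, h, w, m, w, m, h)
  "awawamaha" → 9 new (a, w, a, w, a, m, a, h, a)
  "hmhwhwwhaa" → prefix "h" already present; 9 new (m, h, w, h, w, w, h, a, a)
  "mammmaa" → prefix "m" already present; 6 new (a, m, m, m, a, a)
  "aaaaahwhh" → prefix "a" already present; 8 new (a, a, a, a, h, w, h, h)
  "whhahm" → prefix "w" already present; 5 new (h, h, a, h, m)
  "wmaw" → prefix "w" already present; 3 new (m, a, w)
  "haahahaam" → prefix "ha" already present; 7 new (a, h, a, h, a, a, m)
Total nodes = 10 + 8 + 5 + 11 + 9 + 9 + 6 + 8 + 5 + 3 + 7 = 81

81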